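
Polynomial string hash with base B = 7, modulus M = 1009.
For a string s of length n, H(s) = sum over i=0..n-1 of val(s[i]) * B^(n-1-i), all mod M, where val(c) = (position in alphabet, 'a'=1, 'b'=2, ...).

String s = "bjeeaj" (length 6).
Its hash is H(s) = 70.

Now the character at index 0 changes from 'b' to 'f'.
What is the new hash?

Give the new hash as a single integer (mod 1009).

Answer: 704

Derivation:
val('b') = 2, val('f') = 6
Position k = 0, exponent = n-1-k = 5
B^5 mod M = 7^5 mod 1009 = 663
Delta = (6 - 2) * 663 mod 1009 = 634
New hash = (70 + 634) mod 1009 = 704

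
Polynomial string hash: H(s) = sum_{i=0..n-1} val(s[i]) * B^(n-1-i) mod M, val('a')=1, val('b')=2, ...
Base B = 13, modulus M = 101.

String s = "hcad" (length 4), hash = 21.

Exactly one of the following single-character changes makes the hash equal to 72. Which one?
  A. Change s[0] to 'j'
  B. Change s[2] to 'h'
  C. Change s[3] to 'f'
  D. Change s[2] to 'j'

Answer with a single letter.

Answer: A

Derivation:
Option A: s[0]='h'->'j', delta=(10-8)*13^3 mod 101 = 51, hash=21+51 mod 101 = 72 <-- target
Option B: s[2]='a'->'h', delta=(8-1)*13^1 mod 101 = 91, hash=21+91 mod 101 = 11
Option C: s[3]='d'->'f', delta=(6-4)*13^0 mod 101 = 2, hash=21+2 mod 101 = 23
Option D: s[2]='a'->'j', delta=(10-1)*13^1 mod 101 = 16, hash=21+16 mod 101 = 37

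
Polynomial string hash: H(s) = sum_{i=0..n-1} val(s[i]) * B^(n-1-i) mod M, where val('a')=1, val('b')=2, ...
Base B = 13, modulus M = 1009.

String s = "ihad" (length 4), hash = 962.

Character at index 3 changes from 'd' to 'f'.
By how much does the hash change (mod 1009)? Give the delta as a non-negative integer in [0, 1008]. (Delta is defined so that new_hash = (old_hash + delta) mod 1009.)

Delta formula: (val(new) - val(old)) * B^(n-1-k) mod M
  val('f') - val('d') = 6 - 4 = 2
  B^(n-1-k) = 13^0 mod 1009 = 1
  Delta = 2 * 1 mod 1009 = 2

Answer: 2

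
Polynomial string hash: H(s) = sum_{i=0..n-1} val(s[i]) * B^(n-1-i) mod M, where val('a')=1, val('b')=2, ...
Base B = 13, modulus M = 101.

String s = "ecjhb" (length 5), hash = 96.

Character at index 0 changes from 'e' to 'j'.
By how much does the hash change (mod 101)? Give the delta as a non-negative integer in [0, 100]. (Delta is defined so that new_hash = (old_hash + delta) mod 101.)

Answer: 92

Derivation:
Delta formula: (val(new) - val(old)) * B^(n-1-k) mod M
  val('j') - val('e') = 10 - 5 = 5
  B^(n-1-k) = 13^4 mod 101 = 79
  Delta = 5 * 79 mod 101 = 92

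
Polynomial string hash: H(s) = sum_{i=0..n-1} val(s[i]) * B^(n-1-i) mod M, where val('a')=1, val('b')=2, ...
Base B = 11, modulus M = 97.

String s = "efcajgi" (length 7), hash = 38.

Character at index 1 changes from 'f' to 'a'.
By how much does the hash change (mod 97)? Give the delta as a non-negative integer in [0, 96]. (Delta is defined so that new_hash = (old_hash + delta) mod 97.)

Answer: 39

Derivation:
Delta formula: (val(new) - val(old)) * B^(n-1-k) mod M
  val('a') - val('f') = 1 - 6 = -5
  B^(n-1-k) = 11^5 mod 97 = 31
  Delta = -5 * 31 mod 97 = 39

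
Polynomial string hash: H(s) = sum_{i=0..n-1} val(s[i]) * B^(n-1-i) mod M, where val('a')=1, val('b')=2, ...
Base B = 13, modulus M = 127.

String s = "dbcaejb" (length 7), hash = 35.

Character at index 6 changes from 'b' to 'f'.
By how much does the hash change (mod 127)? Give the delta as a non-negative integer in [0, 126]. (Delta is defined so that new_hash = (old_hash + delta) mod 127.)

Answer: 4

Derivation:
Delta formula: (val(new) - val(old)) * B^(n-1-k) mod M
  val('f') - val('b') = 6 - 2 = 4
  B^(n-1-k) = 13^0 mod 127 = 1
  Delta = 4 * 1 mod 127 = 4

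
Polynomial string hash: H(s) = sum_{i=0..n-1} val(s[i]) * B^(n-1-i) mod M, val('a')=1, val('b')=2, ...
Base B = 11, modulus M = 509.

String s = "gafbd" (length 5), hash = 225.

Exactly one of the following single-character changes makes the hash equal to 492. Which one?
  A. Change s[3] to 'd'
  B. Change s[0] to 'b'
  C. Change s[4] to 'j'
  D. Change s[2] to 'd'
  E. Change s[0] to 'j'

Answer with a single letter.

Option A: s[3]='b'->'d', delta=(4-2)*11^1 mod 509 = 22, hash=225+22 mod 509 = 247
Option B: s[0]='g'->'b', delta=(2-7)*11^4 mod 509 = 91, hash=225+91 mod 509 = 316
Option C: s[4]='d'->'j', delta=(10-4)*11^0 mod 509 = 6, hash=225+6 mod 509 = 231
Option D: s[2]='f'->'d', delta=(4-6)*11^2 mod 509 = 267, hash=225+267 mod 509 = 492 <-- target
Option E: s[0]='g'->'j', delta=(10-7)*11^4 mod 509 = 149, hash=225+149 mod 509 = 374

Answer: D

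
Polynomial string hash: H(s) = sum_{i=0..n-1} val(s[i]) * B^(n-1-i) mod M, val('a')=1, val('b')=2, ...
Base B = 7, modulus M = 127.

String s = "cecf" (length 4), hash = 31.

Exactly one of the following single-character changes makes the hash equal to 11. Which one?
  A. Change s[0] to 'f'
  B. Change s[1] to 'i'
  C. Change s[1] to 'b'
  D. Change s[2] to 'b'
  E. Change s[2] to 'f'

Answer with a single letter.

Option A: s[0]='c'->'f', delta=(6-3)*7^3 mod 127 = 13, hash=31+13 mod 127 = 44
Option B: s[1]='e'->'i', delta=(9-5)*7^2 mod 127 = 69, hash=31+69 mod 127 = 100
Option C: s[1]='e'->'b', delta=(2-5)*7^2 mod 127 = 107, hash=31+107 mod 127 = 11 <-- target
Option D: s[2]='c'->'b', delta=(2-3)*7^1 mod 127 = 120, hash=31+120 mod 127 = 24
Option E: s[2]='c'->'f', delta=(6-3)*7^1 mod 127 = 21, hash=31+21 mod 127 = 52

Answer: C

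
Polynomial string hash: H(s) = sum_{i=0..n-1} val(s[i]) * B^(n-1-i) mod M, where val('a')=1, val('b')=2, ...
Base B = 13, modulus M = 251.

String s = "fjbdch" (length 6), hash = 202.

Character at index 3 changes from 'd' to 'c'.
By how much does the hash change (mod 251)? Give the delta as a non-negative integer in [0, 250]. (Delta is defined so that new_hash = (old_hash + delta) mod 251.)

Answer: 82

Derivation:
Delta formula: (val(new) - val(old)) * B^(n-1-k) mod M
  val('c') - val('d') = 3 - 4 = -1
  B^(n-1-k) = 13^2 mod 251 = 169
  Delta = -1 * 169 mod 251 = 82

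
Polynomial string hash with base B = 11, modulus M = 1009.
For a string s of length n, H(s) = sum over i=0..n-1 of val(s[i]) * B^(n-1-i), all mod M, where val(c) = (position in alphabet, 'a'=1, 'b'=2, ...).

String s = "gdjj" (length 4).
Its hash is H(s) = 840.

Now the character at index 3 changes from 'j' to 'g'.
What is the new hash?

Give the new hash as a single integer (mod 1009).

val('j') = 10, val('g') = 7
Position k = 3, exponent = n-1-k = 0
B^0 mod M = 11^0 mod 1009 = 1
Delta = (7 - 10) * 1 mod 1009 = 1006
New hash = (840 + 1006) mod 1009 = 837

Answer: 837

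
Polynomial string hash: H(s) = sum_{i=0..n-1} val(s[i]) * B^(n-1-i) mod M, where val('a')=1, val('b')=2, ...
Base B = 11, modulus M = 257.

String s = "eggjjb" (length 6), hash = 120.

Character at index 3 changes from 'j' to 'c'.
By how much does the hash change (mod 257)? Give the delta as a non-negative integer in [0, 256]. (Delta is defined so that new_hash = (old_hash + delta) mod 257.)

Answer: 181

Derivation:
Delta formula: (val(new) - val(old)) * B^(n-1-k) mod M
  val('c') - val('j') = 3 - 10 = -7
  B^(n-1-k) = 11^2 mod 257 = 121
  Delta = -7 * 121 mod 257 = 181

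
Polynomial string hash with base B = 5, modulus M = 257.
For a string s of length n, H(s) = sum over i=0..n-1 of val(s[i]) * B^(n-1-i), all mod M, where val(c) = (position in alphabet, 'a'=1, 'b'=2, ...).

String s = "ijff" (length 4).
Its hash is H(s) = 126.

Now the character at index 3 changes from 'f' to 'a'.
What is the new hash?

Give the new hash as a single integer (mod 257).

val('f') = 6, val('a') = 1
Position k = 3, exponent = n-1-k = 0
B^0 mod M = 5^0 mod 257 = 1
Delta = (1 - 6) * 1 mod 257 = 252
New hash = (126 + 252) mod 257 = 121

Answer: 121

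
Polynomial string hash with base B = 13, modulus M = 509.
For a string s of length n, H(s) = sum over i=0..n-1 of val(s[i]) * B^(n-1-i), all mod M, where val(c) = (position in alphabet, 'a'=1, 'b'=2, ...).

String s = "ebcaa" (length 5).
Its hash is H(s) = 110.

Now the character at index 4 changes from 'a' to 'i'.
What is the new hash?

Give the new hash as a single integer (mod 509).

val('a') = 1, val('i') = 9
Position k = 4, exponent = n-1-k = 0
B^0 mod M = 13^0 mod 509 = 1
Delta = (9 - 1) * 1 mod 509 = 8
New hash = (110 + 8) mod 509 = 118

Answer: 118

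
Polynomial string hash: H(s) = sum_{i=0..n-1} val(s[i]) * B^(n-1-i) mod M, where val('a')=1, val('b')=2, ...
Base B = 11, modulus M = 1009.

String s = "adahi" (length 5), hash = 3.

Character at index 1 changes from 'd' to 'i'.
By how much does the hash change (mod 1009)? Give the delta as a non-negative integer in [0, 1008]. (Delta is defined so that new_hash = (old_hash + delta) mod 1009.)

Answer: 601

Derivation:
Delta formula: (val(new) - val(old)) * B^(n-1-k) mod M
  val('i') - val('d') = 9 - 4 = 5
  B^(n-1-k) = 11^3 mod 1009 = 322
  Delta = 5 * 322 mod 1009 = 601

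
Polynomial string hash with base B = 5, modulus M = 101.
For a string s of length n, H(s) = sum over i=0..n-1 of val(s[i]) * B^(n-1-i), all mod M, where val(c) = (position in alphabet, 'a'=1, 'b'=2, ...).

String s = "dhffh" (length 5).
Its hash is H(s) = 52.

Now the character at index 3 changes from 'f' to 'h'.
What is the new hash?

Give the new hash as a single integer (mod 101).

Answer: 62

Derivation:
val('f') = 6, val('h') = 8
Position k = 3, exponent = n-1-k = 1
B^1 mod M = 5^1 mod 101 = 5
Delta = (8 - 6) * 5 mod 101 = 10
New hash = (52 + 10) mod 101 = 62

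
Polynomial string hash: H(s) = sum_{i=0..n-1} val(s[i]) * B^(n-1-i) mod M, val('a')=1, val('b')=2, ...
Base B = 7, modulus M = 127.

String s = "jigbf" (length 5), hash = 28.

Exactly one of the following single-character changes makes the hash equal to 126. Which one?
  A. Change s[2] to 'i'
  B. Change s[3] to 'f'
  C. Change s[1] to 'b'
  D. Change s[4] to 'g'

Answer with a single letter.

Answer: A

Derivation:
Option A: s[2]='g'->'i', delta=(9-7)*7^2 mod 127 = 98, hash=28+98 mod 127 = 126 <-- target
Option B: s[3]='b'->'f', delta=(6-2)*7^1 mod 127 = 28, hash=28+28 mod 127 = 56
Option C: s[1]='i'->'b', delta=(2-9)*7^3 mod 127 = 12, hash=28+12 mod 127 = 40
Option D: s[4]='f'->'g', delta=(7-6)*7^0 mod 127 = 1, hash=28+1 mod 127 = 29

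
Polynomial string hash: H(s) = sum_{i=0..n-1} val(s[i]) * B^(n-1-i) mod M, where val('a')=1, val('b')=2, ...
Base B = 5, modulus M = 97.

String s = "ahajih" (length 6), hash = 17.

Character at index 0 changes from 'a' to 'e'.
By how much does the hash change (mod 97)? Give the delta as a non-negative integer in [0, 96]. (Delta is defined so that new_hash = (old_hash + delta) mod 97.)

Answer: 84

Derivation:
Delta formula: (val(new) - val(old)) * B^(n-1-k) mod M
  val('e') - val('a') = 5 - 1 = 4
  B^(n-1-k) = 5^5 mod 97 = 21
  Delta = 4 * 21 mod 97 = 84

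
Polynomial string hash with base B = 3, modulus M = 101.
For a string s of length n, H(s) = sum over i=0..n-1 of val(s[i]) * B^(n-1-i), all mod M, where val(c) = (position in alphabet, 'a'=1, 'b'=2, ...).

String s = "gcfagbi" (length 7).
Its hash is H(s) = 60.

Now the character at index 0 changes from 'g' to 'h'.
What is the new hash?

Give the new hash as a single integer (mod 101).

Answer: 82

Derivation:
val('g') = 7, val('h') = 8
Position k = 0, exponent = n-1-k = 6
B^6 mod M = 3^6 mod 101 = 22
Delta = (8 - 7) * 22 mod 101 = 22
New hash = (60 + 22) mod 101 = 82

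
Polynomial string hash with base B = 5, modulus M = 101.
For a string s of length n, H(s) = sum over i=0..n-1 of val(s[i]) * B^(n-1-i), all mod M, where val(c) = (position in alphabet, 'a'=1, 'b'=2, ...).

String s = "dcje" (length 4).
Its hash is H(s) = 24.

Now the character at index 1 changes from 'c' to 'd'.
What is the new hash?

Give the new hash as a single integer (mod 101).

val('c') = 3, val('d') = 4
Position k = 1, exponent = n-1-k = 2
B^2 mod M = 5^2 mod 101 = 25
Delta = (4 - 3) * 25 mod 101 = 25
New hash = (24 + 25) mod 101 = 49

Answer: 49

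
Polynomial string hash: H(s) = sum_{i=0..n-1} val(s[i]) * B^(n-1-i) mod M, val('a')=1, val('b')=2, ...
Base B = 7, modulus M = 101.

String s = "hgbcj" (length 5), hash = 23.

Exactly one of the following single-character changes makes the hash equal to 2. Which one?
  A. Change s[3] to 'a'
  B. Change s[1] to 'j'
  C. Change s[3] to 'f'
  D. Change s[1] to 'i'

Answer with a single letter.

Option A: s[3]='c'->'a', delta=(1-3)*7^1 mod 101 = 87, hash=23+87 mod 101 = 9
Option B: s[1]='g'->'j', delta=(10-7)*7^3 mod 101 = 19, hash=23+19 mod 101 = 42
Option C: s[3]='c'->'f', delta=(6-3)*7^1 mod 101 = 21, hash=23+21 mod 101 = 44
Option D: s[1]='g'->'i', delta=(9-7)*7^3 mod 101 = 80, hash=23+80 mod 101 = 2 <-- target

Answer: D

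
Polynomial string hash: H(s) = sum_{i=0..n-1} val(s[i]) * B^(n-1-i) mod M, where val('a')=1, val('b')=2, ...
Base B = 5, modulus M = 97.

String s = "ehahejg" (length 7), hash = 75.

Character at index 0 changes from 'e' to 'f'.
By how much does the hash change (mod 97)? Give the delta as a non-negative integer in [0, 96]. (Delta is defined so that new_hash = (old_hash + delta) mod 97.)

Delta formula: (val(new) - val(old)) * B^(n-1-k) mod M
  val('f') - val('e') = 6 - 5 = 1
  B^(n-1-k) = 5^6 mod 97 = 8
  Delta = 1 * 8 mod 97 = 8

Answer: 8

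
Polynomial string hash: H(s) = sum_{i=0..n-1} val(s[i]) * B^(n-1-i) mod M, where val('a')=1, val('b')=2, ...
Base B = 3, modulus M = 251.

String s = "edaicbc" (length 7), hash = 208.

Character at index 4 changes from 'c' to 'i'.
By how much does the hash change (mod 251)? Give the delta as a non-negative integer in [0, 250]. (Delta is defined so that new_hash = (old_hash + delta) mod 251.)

Delta formula: (val(new) - val(old)) * B^(n-1-k) mod M
  val('i') - val('c') = 9 - 3 = 6
  B^(n-1-k) = 3^2 mod 251 = 9
  Delta = 6 * 9 mod 251 = 54

Answer: 54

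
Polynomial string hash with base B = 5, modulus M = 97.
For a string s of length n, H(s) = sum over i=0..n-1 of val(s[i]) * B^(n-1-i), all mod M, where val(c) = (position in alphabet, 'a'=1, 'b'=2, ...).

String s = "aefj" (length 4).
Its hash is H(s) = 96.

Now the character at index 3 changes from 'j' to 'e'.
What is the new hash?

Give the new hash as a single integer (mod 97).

val('j') = 10, val('e') = 5
Position k = 3, exponent = n-1-k = 0
B^0 mod M = 5^0 mod 97 = 1
Delta = (5 - 10) * 1 mod 97 = 92
New hash = (96 + 92) mod 97 = 91

Answer: 91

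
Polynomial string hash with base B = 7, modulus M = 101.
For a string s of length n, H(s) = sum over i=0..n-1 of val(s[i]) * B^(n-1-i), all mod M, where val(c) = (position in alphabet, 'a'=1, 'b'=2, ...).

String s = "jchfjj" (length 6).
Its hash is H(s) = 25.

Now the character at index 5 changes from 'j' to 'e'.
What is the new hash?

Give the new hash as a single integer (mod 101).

Answer: 20

Derivation:
val('j') = 10, val('e') = 5
Position k = 5, exponent = n-1-k = 0
B^0 mod M = 7^0 mod 101 = 1
Delta = (5 - 10) * 1 mod 101 = 96
New hash = (25 + 96) mod 101 = 20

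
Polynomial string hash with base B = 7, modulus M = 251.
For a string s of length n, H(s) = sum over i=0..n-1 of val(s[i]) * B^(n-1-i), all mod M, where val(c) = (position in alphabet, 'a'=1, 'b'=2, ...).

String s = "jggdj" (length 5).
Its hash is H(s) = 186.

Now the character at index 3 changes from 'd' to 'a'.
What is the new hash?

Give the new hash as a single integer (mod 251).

val('d') = 4, val('a') = 1
Position k = 3, exponent = n-1-k = 1
B^1 mod M = 7^1 mod 251 = 7
Delta = (1 - 4) * 7 mod 251 = 230
New hash = (186 + 230) mod 251 = 165

Answer: 165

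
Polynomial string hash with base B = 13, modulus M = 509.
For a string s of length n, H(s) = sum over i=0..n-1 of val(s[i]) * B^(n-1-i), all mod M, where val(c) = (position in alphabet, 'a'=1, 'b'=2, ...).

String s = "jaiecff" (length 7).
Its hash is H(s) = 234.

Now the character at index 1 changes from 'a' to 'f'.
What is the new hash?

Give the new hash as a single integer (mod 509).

val('a') = 1, val('f') = 6
Position k = 1, exponent = n-1-k = 5
B^5 mod M = 13^5 mod 509 = 232
Delta = (6 - 1) * 232 mod 509 = 142
New hash = (234 + 142) mod 509 = 376

Answer: 376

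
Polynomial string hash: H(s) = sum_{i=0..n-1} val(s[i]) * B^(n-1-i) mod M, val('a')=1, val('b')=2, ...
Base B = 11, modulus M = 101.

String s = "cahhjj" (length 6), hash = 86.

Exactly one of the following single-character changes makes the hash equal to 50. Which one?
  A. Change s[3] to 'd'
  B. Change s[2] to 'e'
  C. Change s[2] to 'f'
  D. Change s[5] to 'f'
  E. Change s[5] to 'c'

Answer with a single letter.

Answer: C

Derivation:
Option A: s[3]='h'->'d', delta=(4-8)*11^2 mod 101 = 21, hash=86+21 mod 101 = 6
Option B: s[2]='h'->'e', delta=(5-8)*11^3 mod 101 = 47, hash=86+47 mod 101 = 32
Option C: s[2]='h'->'f', delta=(6-8)*11^3 mod 101 = 65, hash=86+65 mod 101 = 50 <-- target
Option D: s[5]='j'->'f', delta=(6-10)*11^0 mod 101 = 97, hash=86+97 mod 101 = 82
Option E: s[5]='j'->'c', delta=(3-10)*11^0 mod 101 = 94, hash=86+94 mod 101 = 79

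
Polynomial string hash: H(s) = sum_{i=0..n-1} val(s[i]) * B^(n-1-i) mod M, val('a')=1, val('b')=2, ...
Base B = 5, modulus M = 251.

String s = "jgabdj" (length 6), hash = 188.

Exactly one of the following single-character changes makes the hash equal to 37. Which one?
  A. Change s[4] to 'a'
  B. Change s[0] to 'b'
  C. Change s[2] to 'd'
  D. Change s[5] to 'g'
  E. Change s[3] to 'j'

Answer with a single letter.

Option A: s[4]='d'->'a', delta=(1-4)*5^1 mod 251 = 236, hash=188+236 mod 251 = 173
Option B: s[0]='j'->'b', delta=(2-10)*5^5 mod 251 = 100, hash=188+100 mod 251 = 37 <-- target
Option C: s[2]='a'->'d', delta=(4-1)*5^3 mod 251 = 124, hash=188+124 mod 251 = 61
Option D: s[5]='j'->'g', delta=(7-10)*5^0 mod 251 = 248, hash=188+248 mod 251 = 185
Option E: s[3]='b'->'j', delta=(10-2)*5^2 mod 251 = 200, hash=188+200 mod 251 = 137

Answer: B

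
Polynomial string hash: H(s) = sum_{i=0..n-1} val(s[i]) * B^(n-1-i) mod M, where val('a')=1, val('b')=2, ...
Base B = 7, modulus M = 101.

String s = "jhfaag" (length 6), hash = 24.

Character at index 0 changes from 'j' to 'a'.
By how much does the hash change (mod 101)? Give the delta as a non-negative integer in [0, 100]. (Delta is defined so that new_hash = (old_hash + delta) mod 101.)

Answer: 35

Derivation:
Delta formula: (val(new) - val(old)) * B^(n-1-k) mod M
  val('a') - val('j') = 1 - 10 = -9
  B^(n-1-k) = 7^5 mod 101 = 41
  Delta = -9 * 41 mod 101 = 35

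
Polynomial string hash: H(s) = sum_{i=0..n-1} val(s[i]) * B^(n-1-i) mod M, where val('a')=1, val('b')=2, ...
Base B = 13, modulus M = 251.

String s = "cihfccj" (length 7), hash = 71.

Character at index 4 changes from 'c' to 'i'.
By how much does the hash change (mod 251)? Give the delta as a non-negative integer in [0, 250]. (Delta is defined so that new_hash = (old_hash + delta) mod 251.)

Answer: 10

Derivation:
Delta formula: (val(new) - val(old)) * B^(n-1-k) mod M
  val('i') - val('c') = 9 - 3 = 6
  B^(n-1-k) = 13^2 mod 251 = 169
  Delta = 6 * 169 mod 251 = 10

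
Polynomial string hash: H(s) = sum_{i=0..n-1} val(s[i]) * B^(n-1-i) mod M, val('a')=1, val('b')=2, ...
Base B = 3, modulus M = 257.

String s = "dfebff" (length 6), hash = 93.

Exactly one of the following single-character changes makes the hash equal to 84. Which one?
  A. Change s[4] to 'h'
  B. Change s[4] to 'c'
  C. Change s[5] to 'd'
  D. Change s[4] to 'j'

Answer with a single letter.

Option A: s[4]='f'->'h', delta=(8-6)*3^1 mod 257 = 6, hash=93+6 mod 257 = 99
Option B: s[4]='f'->'c', delta=(3-6)*3^1 mod 257 = 248, hash=93+248 mod 257 = 84 <-- target
Option C: s[5]='f'->'d', delta=(4-6)*3^0 mod 257 = 255, hash=93+255 mod 257 = 91
Option D: s[4]='f'->'j', delta=(10-6)*3^1 mod 257 = 12, hash=93+12 mod 257 = 105

Answer: B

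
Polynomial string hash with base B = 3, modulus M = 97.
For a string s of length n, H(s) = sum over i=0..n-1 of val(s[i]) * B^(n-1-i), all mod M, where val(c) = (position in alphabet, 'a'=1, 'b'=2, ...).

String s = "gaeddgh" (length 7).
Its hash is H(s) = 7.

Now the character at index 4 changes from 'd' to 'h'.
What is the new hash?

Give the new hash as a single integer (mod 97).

val('d') = 4, val('h') = 8
Position k = 4, exponent = n-1-k = 2
B^2 mod M = 3^2 mod 97 = 9
Delta = (8 - 4) * 9 mod 97 = 36
New hash = (7 + 36) mod 97 = 43

Answer: 43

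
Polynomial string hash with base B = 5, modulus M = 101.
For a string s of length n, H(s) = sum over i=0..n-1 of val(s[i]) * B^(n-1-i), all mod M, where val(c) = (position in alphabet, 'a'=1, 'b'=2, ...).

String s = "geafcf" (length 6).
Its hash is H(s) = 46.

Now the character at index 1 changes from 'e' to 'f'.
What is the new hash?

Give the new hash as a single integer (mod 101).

Answer: 65

Derivation:
val('e') = 5, val('f') = 6
Position k = 1, exponent = n-1-k = 4
B^4 mod M = 5^4 mod 101 = 19
Delta = (6 - 5) * 19 mod 101 = 19
New hash = (46 + 19) mod 101 = 65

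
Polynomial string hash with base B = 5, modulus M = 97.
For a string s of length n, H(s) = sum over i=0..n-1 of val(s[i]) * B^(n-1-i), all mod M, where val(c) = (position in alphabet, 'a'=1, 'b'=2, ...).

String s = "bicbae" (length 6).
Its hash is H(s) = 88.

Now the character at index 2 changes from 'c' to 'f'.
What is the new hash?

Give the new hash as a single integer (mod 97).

Answer: 75

Derivation:
val('c') = 3, val('f') = 6
Position k = 2, exponent = n-1-k = 3
B^3 mod M = 5^3 mod 97 = 28
Delta = (6 - 3) * 28 mod 97 = 84
New hash = (88 + 84) mod 97 = 75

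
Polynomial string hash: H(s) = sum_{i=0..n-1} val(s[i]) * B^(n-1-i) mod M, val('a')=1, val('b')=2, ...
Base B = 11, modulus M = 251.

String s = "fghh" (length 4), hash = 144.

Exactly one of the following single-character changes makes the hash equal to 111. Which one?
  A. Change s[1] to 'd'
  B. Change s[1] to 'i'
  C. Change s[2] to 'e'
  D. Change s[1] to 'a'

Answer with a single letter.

Option A: s[1]='g'->'d', delta=(4-7)*11^2 mod 251 = 139, hash=144+139 mod 251 = 32
Option B: s[1]='g'->'i', delta=(9-7)*11^2 mod 251 = 242, hash=144+242 mod 251 = 135
Option C: s[2]='h'->'e', delta=(5-8)*11^1 mod 251 = 218, hash=144+218 mod 251 = 111 <-- target
Option D: s[1]='g'->'a', delta=(1-7)*11^2 mod 251 = 27, hash=144+27 mod 251 = 171

Answer: C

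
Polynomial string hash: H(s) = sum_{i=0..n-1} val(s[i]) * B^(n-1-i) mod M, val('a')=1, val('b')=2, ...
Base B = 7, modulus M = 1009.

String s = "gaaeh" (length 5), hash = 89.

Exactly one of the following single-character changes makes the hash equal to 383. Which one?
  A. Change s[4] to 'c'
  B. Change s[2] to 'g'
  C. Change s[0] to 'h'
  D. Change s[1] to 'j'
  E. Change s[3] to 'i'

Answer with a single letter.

Answer: B

Derivation:
Option A: s[4]='h'->'c', delta=(3-8)*7^0 mod 1009 = 1004, hash=89+1004 mod 1009 = 84
Option B: s[2]='a'->'g', delta=(7-1)*7^2 mod 1009 = 294, hash=89+294 mod 1009 = 383 <-- target
Option C: s[0]='g'->'h', delta=(8-7)*7^4 mod 1009 = 383, hash=89+383 mod 1009 = 472
Option D: s[1]='a'->'j', delta=(10-1)*7^3 mod 1009 = 60, hash=89+60 mod 1009 = 149
Option E: s[3]='e'->'i', delta=(9-5)*7^1 mod 1009 = 28, hash=89+28 mod 1009 = 117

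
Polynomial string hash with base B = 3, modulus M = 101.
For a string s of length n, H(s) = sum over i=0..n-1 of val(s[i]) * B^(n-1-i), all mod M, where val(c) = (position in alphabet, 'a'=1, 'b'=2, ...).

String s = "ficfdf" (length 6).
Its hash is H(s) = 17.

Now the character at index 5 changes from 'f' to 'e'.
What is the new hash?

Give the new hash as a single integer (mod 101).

val('f') = 6, val('e') = 5
Position k = 5, exponent = n-1-k = 0
B^0 mod M = 3^0 mod 101 = 1
Delta = (5 - 6) * 1 mod 101 = 100
New hash = (17 + 100) mod 101 = 16

Answer: 16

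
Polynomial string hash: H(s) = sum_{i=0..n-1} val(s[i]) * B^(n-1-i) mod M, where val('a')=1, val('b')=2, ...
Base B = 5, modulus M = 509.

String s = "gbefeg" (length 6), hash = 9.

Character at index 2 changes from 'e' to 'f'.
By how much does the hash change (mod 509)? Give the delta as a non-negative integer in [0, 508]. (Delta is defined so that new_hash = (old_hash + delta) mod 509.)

Answer: 125

Derivation:
Delta formula: (val(new) - val(old)) * B^(n-1-k) mod M
  val('f') - val('e') = 6 - 5 = 1
  B^(n-1-k) = 5^3 mod 509 = 125
  Delta = 1 * 125 mod 509 = 125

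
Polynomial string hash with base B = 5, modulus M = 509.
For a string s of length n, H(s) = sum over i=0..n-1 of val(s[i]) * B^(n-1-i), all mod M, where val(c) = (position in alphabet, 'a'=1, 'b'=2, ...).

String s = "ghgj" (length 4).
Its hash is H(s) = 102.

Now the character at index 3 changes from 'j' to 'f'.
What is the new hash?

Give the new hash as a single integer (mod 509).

Answer: 98

Derivation:
val('j') = 10, val('f') = 6
Position k = 3, exponent = n-1-k = 0
B^0 mod M = 5^0 mod 509 = 1
Delta = (6 - 10) * 1 mod 509 = 505
New hash = (102 + 505) mod 509 = 98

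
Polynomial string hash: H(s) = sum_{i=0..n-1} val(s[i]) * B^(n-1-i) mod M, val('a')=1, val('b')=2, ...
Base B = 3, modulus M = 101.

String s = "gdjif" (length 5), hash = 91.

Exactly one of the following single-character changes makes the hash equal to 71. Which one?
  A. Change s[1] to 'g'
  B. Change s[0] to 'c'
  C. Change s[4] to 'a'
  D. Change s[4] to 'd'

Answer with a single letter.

Option A: s[1]='d'->'g', delta=(7-4)*3^3 mod 101 = 81, hash=91+81 mod 101 = 71 <-- target
Option B: s[0]='g'->'c', delta=(3-7)*3^4 mod 101 = 80, hash=91+80 mod 101 = 70
Option C: s[4]='f'->'a', delta=(1-6)*3^0 mod 101 = 96, hash=91+96 mod 101 = 86
Option D: s[4]='f'->'d', delta=(4-6)*3^0 mod 101 = 99, hash=91+99 mod 101 = 89

Answer: A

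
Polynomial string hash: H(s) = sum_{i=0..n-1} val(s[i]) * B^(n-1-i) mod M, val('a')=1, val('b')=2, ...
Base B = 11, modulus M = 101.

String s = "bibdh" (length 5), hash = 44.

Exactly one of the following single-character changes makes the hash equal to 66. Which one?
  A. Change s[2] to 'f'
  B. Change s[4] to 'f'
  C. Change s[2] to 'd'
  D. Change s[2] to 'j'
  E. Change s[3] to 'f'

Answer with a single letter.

Answer: E

Derivation:
Option A: s[2]='b'->'f', delta=(6-2)*11^2 mod 101 = 80, hash=44+80 mod 101 = 23
Option B: s[4]='h'->'f', delta=(6-8)*11^0 mod 101 = 99, hash=44+99 mod 101 = 42
Option C: s[2]='b'->'d', delta=(4-2)*11^2 mod 101 = 40, hash=44+40 mod 101 = 84
Option D: s[2]='b'->'j', delta=(10-2)*11^2 mod 101 = 59, hash=44+59 mod 101 = 2
Option E: s[3]='d'->'f', delta=(6-4)*11^1 mod 101 = 22, hash=44+22 mod 101 = 66 <-- target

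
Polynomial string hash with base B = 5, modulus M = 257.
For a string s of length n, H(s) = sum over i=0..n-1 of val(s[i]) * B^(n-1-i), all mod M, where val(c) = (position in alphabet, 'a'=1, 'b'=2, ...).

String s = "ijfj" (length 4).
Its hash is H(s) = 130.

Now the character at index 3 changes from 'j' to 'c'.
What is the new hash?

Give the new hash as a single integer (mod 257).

Answer: 123

Derivation:
val('j') = 10, val('c') = 3
Position k = 3, exponent = n-1-k = 0
B^0 mod M = 5^0 mod 257 = 1
Delta = (3 - 10) * 1 mod 257 = 250
New hash = (130 + 250) mod 257 = 123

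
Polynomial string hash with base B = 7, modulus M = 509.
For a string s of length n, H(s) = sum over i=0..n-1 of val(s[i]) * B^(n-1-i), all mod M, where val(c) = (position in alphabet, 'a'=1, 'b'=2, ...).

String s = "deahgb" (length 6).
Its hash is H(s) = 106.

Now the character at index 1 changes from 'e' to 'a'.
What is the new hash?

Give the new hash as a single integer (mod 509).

Answer: 173

Derivation:
val('e') = 5, val('a') = 1
Position k = 1, exponent = n-1-k = 4
B^4 mod M = 7^4 mod 509 = 365
Delta = (1 - 5) * 365 mod 509 = 67
New hash = (106 + 67) mod 509 = 173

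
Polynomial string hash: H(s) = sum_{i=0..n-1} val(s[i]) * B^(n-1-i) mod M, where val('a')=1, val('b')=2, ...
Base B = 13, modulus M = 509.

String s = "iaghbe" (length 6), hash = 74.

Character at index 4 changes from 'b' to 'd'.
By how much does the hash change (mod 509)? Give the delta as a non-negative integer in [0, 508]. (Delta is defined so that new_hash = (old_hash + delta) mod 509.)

Delta formula: (val(new) - val(old)) * B^(n-1-k) mod M
  val('d') - val('b') = 4 - 2 = 2
  B^(n-1-k) = 13^1 mod 509 = 13
  Delta = 2 * 13 mod 509 = 26

Answer: 26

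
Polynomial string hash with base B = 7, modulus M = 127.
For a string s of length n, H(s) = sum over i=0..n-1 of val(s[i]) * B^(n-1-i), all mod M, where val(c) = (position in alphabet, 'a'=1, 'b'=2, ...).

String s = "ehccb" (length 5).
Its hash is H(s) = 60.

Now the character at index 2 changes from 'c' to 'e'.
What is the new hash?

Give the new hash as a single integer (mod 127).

val('c') = 3, val('e') = 5
Position k = 2, exponent = n-1-k = 2
B^2 mod M = 7^2 mod 127 = 49
Delta = (5 - 3) * 49 mod 127 = 98
New hash = (60 + 98) mod 127 = 31

Answer: 31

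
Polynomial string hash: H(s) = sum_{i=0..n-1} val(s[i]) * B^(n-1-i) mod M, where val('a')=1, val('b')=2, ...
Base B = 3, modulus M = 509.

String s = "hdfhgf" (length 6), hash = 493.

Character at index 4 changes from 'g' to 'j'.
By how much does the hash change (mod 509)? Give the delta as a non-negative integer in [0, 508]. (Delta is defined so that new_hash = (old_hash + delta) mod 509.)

Delta formula: (val(new) - val(old)) * B^(n-1-k) mod M
  val('j') - val('g') = 10 - 7 = 3
  B^(n-1-k) = 3^1 mod 509 = 3
  Delta = 3 * 3 mod 509 = 9

Answer: 9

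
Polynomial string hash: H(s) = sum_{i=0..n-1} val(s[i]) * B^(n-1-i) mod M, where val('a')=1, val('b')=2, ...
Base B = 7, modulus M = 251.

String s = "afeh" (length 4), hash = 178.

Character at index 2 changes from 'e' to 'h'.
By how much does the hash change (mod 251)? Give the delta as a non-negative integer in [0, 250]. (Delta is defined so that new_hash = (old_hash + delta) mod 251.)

Answer: 21

Derivation:
Delta formula: (val(new) - val(old)) * B^(n-1-k) mod M
  val('h') - val('e') = 8 - 5 = 3
  B^(n-1-k) = 7^1 mod 251 = 7
  Delta = 3 * 7 mod 251 = 21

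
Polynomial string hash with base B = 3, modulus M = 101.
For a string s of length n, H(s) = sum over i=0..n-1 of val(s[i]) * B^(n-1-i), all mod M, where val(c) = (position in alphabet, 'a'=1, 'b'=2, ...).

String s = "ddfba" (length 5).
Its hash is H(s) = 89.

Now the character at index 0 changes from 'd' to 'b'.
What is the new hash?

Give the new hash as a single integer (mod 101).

val('d') = 4, val('b') = 2
Position k = 0, exponent = n-1-k = 4
B^4 mod M = 3^4 mod 101 = 81
Delta = (2 - 4) * 81 mod 101 = 40
New hash = (89 + 40) mod 101 = 28

Answer: 28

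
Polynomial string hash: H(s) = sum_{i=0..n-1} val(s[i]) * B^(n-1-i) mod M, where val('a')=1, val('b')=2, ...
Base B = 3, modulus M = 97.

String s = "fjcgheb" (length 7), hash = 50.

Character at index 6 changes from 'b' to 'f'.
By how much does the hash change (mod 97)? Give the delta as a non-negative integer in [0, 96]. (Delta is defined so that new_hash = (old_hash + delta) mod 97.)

Delta formula: (val(new) - val(old)) * B^(n-1-k) mod M
  val('f') - val('b') = 6 - 2 = 4
  B^(n-1-k) = 3^0 mod 97 = 1
  Delta = 4 * 1 mod 97 = 4

Answer: 4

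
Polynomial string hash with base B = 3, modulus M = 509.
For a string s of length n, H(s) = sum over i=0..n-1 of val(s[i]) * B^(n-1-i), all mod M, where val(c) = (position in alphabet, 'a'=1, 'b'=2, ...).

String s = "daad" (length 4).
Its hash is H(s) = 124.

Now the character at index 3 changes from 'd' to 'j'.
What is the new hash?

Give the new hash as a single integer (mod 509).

val('d') = 4, val('j') = 10
Position k = 3, exponent = n-1-k = 0
B^0 mod M = 3^0 mod 509 = 1
Delta = (10 - 4) * 1 mod 509 = 6
New hash = (124 + 6) mod 509 = 130

Answer: 130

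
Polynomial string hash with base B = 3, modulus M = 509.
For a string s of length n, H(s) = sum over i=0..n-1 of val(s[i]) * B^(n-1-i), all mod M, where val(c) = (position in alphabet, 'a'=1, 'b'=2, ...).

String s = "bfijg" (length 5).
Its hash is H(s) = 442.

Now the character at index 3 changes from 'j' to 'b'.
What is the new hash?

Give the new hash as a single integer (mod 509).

Answer: 418

Derivation:
val('j') = 10, val('b') = 2
Position k = 3, exponent = n-1-k = 1
B^1 mod M = 3^1 mod 509 = 3
Delta = (2 - 10) * 3 mod 509 = 485
New hash = (442 + 485) mod 509 = 418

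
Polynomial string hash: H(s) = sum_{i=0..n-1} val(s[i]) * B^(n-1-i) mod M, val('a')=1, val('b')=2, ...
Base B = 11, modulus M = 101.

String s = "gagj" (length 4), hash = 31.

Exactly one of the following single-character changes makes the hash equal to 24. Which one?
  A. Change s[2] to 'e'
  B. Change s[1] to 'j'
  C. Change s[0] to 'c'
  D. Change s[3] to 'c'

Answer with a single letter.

Answer: D

Derivation:
Option A: s[2]='g'->'e', delta=(5-7)*11^1 mod 101 = 79, hash=31+79 mod 101 = 9
Option B: s[1]='a'->'j', delta=(10-1)*11^2 mod 101 = 79, hash=31+79 mod 101 = 9
Option C: s[0]='g'->'c', delta=(3-7)*11^3 mod 101 = 29, hash=31+29 mod 101 = 60
Option D: s[3]='j'->'c', delta=(3-10)*11^0 mod 101 = 94, hash=31+94 mod 101 = 24 <-- target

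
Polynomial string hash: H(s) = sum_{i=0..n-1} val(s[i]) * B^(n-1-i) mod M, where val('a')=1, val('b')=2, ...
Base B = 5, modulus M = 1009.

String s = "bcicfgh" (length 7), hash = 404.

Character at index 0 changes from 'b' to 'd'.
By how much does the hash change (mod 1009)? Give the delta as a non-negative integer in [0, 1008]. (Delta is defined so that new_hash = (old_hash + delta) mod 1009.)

Delta formula: (val(new) - val(old)) * B^(n-1-k) mod M
  val('d') - val('b') = 4 - 2 = 2
  B^(n-1-k) = 5^6 mod 1009 = 490
  Delta = 2 * 490 mod 1009 = 980

Answer: 980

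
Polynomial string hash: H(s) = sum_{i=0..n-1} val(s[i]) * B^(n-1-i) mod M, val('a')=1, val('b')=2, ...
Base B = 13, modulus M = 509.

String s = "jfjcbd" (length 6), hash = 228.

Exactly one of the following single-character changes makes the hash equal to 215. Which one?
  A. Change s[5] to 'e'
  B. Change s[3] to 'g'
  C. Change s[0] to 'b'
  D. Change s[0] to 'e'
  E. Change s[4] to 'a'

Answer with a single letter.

Answer: E

Derivation:
Option A: s[5]='d'->'e', delta=(5-4)*13^0 mod 509 = 1, hash=228+1 mod 509 = 229
Option B: s[3]='c'->'g', delta=(7-3)*13^2 mod 509 = 167, hash=228+167 mod 509 = 395
Option C: s[0]='j'->'b', delta=(2-10)*13^5 mod 509 = 180, hash=228+180 mod 509 = 408
Option D: s[0]='j'->'e', delta=(5-10)*13^5 mod 509 = 367, hash=228+367 mod 509 = 86
Option E: s[4]='b'->'a', delta=(1-2)*13^1 mod 509 = 496, hash=228+496 mod 509 = 215 <-- target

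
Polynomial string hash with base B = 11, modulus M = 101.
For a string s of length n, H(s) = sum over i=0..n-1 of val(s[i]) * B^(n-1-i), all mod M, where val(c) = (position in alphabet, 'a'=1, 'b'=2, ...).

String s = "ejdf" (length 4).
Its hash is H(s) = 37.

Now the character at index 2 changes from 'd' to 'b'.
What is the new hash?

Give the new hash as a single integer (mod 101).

Answer: 15

Derivation:
val('d') = 4, val('b') = 2
Position k = 2, exponent = n-1-k = 1
B^1 mod M = 11^1 mod 101 = 11
Delta = (2 - 4) * 11 mod 101 = 79
New hash = (37 + 79) mod 101 = 15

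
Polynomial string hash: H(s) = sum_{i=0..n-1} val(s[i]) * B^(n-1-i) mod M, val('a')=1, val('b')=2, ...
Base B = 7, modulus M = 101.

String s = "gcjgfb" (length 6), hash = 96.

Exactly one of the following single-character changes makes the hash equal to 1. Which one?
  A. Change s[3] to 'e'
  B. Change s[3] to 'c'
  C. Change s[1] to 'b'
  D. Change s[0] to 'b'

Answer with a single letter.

Option A: s[3]='g'->'e', delta=(5-7)*7^2 mod 101 = 3, hash=96+3 mod 101 = 99
Option B: s[3]='g'->'c', delta=(3-7)*7^2 mod 101 = 6, hash=96+6 mod 101 = 1 <-- target
Option C: s[1]='c'->'b', delta=(2-3)*7^4 mod 101 = 23, hash=96+23 mod 101 = 18
Option D: s[0]='g'->'b', delta=(2-7)*7^5 mod 101 = 98, hash=96+98 mod 101 = 93

Answer: B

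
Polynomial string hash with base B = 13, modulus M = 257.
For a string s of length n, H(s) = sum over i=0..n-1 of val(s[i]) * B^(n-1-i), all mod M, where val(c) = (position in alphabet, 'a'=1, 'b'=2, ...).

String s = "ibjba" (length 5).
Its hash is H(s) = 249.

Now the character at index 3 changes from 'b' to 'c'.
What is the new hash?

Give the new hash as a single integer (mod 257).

val('b') = 2, val('c') = 3
Position k = 3, exponent = n-1-k = 1
B^1 mod M = 13^1 mod 257 = 13
Delta = (3 - 2) * 13 mod 257 = 13
New hash = (249 + 13) mod 257 = 5

Answer: 5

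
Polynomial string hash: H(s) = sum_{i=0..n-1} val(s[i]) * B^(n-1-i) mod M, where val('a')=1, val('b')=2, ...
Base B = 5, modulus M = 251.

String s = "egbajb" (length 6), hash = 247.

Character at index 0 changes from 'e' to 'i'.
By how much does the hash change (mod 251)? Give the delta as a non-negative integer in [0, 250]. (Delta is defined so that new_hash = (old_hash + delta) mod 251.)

Delta formula: (val(new) - val(old)) * B^(n-1-k) mod M
  val('i') - val('e') = 9 - 5 = 4
  B^(n-1-k) = 5^5 mod 251 = 113
  Delta = 4 * 113 mod 251 = 201

Answer: 201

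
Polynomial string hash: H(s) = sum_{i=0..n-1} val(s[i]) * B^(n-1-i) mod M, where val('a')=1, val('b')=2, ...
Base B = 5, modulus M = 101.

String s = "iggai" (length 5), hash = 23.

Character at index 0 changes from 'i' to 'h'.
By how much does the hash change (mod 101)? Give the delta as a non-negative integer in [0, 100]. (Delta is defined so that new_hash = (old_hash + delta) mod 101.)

Delta formula: (val(new) - val(old)) * B^(n-1-k) mod M
  val('h') - val('i') = 8 - 9 = -1
  B^(n-1-k) = 5^4 mod 101 = 19
  Delta = -1 * 19 mod 101 = 82

Answer: 82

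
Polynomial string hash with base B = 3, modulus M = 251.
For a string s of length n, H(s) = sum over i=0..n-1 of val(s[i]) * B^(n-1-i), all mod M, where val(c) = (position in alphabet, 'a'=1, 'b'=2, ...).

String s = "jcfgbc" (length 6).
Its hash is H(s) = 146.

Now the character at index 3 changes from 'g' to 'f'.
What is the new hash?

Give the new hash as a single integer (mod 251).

val('g') = 7, val('f') = 6
Position k = 3, exponent = n-1-k = 2
B^2 mod M = 3^2 mod 251 = 9
Delta = (6 - 7) * 9 mod 251 = 242
New hash = (146 + 242) mod 251 = 137

Answer: 137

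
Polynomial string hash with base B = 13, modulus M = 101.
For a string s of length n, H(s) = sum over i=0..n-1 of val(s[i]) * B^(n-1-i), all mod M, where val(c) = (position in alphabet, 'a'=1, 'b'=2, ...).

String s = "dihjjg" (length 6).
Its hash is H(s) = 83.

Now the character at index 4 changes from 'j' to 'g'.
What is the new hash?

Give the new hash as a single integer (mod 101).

val('j') = 10, val('g') = 7
Position k = 4, exponent = n-1-k = 1
B^1 mod M = 13^1 mod 101 = 13
Delta = (7 - 10) * 13 mod 101 = 62
New hash = (83 + 62) mod 101 = 44

Answer: 44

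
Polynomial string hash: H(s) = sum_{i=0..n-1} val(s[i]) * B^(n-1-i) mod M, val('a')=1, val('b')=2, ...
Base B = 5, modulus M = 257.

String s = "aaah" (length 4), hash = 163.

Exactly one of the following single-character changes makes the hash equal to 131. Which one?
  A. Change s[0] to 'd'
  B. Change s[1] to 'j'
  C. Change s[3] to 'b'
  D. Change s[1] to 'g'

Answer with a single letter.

Option A: s[0]='a'->'d', delta=(4-1)*5^3 mod 257 = 118, hash=163+118 mod 257 = 24
Option B: s[1]='a'->'j', delta=(10-1)*5^2 mod 257 = 225, hash=163+225 mod 257 = 131 <-- target
Option C: s[3]='h'->'b', delta=(2-8)*5^0 mod 257 = 251, hash=163+251 mod 257 = 157
Option D: s[1]='a'->'g', delta=(7-1)*5^2 mod 257 = 150, hash=163+150 mod 257 = 56

Answer: B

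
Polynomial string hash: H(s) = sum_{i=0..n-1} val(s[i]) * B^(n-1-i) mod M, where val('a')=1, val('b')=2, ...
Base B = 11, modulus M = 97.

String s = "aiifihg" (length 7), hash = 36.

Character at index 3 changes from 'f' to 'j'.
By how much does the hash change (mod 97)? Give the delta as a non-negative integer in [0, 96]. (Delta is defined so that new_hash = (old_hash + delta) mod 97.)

Delta formula: (val(new) - val(old)) * B^(n-1-k) mod M
  val('j') - val('f') = 10 - 6 = 4
  B^(n-1-k) = 11^3 mod 97 = 70
  Delta = 4 * 70 mod 97 = 86

Answer: 86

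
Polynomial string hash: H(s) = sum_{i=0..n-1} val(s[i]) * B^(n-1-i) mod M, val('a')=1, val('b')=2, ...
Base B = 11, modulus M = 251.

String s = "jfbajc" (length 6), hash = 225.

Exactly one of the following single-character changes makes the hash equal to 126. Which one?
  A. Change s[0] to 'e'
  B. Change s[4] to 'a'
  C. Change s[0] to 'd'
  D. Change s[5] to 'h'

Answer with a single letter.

Option A: s[0]='j'->'e', delta=(5-10)*11^5 mod 251 = 204, hash=225+204 mod 251 = 178
Option B: s[4]='j'->'a', delta=(1-10)*11^1 mod 251 = 152, hash=225+152 mod 251 = 126 <-- target
Option C: s[0]='j'->'d', delta=(4-10)*11^5 mod 251 = 44, hash=225+44 mod 251 = 18
Option D: s[5]='c'->'h', delta=(8-3)*11^0 mod 251 = 5, hash=225+5 mod 251 = 230

Answer: B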